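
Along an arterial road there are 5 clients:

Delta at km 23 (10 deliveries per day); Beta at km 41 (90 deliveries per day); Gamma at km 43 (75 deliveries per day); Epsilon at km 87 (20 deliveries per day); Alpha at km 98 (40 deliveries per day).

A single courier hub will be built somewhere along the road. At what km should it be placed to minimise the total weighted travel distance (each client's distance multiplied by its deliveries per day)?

x = 43

For a sum of weighted absolute distances on a line, the optimum is the weighted median (not the mean). Total weight W = 235; half-weight = 117.5.
Sort by position and accumulate weight:
  km 23 (Delta, w=10) → cum 10
  km 41 (Beta, w=90) → cum 100
  km 43 (Gamma, w=75) → cum 175  ≥ 117.5 → median here
  km 87 (Epsilon, w=20) → cum 195
  km 98 (Alpha, w=40) → cum 235
Optimal location: km 43.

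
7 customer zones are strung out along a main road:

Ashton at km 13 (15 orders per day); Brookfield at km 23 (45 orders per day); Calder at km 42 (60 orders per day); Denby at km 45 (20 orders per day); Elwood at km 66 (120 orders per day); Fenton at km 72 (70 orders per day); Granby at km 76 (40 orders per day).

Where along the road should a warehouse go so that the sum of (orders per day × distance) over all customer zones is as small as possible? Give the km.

For a sum of weighted absolute distances on a line, the optimum is the weighted median (not the mean). Total weight W = 370; half-weight = 185.
Sort by position and accumulate weight:
  km 13 (Ashton, w=15) → cum 15
  km 23 (Brookfield, w=45) → cum 60
  km 42 (Calder, w=60) → cum 120
  km 45 (Denby, w=20) → cum 140
  km 66 (Elwood, w=120) → cum 260  ≥ 185 → median here
  km 72 (Fenton, w=70) → cum 330
  km 76 (Granby, w=40) → cum 370
Optimal location: km 66.

x = 66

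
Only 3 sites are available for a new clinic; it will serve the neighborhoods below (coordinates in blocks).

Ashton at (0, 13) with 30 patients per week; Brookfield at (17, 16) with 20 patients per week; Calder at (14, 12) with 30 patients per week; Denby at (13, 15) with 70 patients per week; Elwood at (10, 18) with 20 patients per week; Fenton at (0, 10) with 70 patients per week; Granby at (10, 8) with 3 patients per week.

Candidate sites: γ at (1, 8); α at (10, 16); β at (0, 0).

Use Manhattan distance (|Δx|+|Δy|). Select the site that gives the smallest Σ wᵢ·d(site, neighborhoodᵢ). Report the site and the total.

Total weighted distance at each candidate:
  γ (1, 8): total = 3117
  α (10, 16): total = 2234
  β (0, 0): total = 5104
Minimum is at α with total 2234 blocks.

α, total 2234 blocks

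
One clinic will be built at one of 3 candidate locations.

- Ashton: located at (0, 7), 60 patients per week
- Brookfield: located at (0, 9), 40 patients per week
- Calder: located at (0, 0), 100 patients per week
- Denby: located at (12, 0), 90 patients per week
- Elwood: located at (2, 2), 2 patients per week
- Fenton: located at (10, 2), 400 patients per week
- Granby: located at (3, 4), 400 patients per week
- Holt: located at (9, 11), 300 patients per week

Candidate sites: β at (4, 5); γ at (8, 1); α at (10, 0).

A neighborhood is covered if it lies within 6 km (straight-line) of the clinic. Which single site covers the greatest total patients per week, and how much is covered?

Coverage radius r = 6 km; a point is covered iff (Δx)²+(Δy)² ≤ 6² = 36.
  β (4, 5): covers {Ashton, Brookfield, Elwood, Granby} → 502
  γ (8, 1): covers {Denby, Fenton, Granby} → 890
  α (10, 0): covers {Denby, Fenton} → 490
Maximum coverage at γ: 890 patients per week.

γ, covering 890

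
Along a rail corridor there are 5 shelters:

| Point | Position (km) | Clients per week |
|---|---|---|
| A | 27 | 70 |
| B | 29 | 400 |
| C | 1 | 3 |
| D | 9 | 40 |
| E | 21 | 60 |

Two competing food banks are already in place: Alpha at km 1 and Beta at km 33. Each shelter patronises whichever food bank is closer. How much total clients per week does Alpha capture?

43

The indifferent point is the midpoint (1+33)/2 = 17; shelters left of it (closer to Alpha at 1) go to Alpha, those right go to Beta.
  C at 1 (w=3) → Alpha
  D at 9 (w=40) → Alpha
  E at 21 (w=60) → Beta
  A at 27 (w=70) → Beta
  B at 29 (w=400) → Beta
Alpha captures 43; Beta captures 530.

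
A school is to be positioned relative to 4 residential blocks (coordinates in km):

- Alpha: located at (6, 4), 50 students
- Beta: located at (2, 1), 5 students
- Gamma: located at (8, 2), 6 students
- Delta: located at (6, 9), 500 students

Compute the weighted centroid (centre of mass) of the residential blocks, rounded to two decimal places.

(5.99, 8.41)

The minimiser of Σwᵢ‖p−pᵢ‖² is the weighted centroid p* = (Σwᵢpᵢ)/(Σwᵢ).
Σwᵢ = 561.
Σwᵢxᵢ = 50·6 + 5·2 + 6·8 + 500·6 = 3358.
Σwᵢyᵢ = 50·4 + 5·1 + 6·2 + 500·9 = 4717.
x* = 3358/561 = 5.99, y* = 4717/561 = 8.41.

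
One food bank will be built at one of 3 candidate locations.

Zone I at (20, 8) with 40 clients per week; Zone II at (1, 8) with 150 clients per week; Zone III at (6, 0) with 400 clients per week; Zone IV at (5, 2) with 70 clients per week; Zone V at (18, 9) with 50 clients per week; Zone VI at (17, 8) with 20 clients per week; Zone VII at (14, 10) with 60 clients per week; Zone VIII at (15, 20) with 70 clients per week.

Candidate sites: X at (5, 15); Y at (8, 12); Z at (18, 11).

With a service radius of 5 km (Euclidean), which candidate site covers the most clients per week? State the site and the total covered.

Z, covering 170

Coverage radius r = 5 km; a point is covered iff (Δx)²+(Δy)² ≤ 5² = 25.
  X (5, 15): covers {none} → 0
  Y (8, 12): covers {none} → 0
  Z (18, 11): covers {Zone I, Zone V, Zone VI, Zone VII} → 170
Maximum coverage at Z: 170 clients per week.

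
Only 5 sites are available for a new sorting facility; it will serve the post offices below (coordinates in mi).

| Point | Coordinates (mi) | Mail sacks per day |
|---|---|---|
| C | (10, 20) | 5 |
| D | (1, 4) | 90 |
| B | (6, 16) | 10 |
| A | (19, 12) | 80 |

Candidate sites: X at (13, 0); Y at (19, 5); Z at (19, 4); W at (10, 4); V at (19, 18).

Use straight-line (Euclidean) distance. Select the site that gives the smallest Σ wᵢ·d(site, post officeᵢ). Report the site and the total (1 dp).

W, total 1979.8 mi

Total weighted distance at each candidate:
  X (13, 0): total = 2487.5
  Y (19, 5): total = 2440.3
  Z (19, 4): total = 2528.7
  W (10, 4): total = 1979.8
  V (19, 18): total = 2709.9
Minimum is at W with total 1979.8 mi.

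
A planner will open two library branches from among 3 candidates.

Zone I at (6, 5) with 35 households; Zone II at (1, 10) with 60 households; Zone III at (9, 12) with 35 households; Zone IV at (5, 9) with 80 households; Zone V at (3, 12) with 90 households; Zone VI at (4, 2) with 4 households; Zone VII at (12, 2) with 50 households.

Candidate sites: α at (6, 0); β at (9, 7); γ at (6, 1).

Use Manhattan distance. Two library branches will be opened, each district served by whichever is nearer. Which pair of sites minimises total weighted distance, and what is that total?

Evaluate every pair (each demand assigned to the nearer of the two):
  {β, γ}: total = 2807
  {α, β}: total = 2896
  {α, γ}: total = 3812
Best pair: {β, γ} with total 2807.

{β, γ}, total 2807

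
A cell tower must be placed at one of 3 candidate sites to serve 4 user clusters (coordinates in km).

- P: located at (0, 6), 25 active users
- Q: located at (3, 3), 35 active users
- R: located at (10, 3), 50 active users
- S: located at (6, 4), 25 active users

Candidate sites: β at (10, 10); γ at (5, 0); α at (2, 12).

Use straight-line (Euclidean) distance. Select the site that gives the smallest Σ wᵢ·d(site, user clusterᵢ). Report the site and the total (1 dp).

γ, total 716.1 km

Total weighted distance at each candidate:
  β (10, 10): total = 1146.0
  γ (5, 0): total = 716.1
  α (2, 12): total = 1300.7
Minimum is at γ with total 716.1 km.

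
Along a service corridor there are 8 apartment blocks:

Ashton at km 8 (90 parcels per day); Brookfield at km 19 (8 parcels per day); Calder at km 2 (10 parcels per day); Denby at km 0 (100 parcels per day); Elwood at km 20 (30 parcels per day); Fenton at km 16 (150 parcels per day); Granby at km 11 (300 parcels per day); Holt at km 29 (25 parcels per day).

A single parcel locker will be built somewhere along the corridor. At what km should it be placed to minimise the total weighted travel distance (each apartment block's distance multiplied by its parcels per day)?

For a sum of weighted absolute distances on a line, the optimum is the weighted median (not the mean). Total weight W = 713; half-weight = 356.5.
Sort by position and accumulate weight:
  km 0 (Denby, w=100) → cum 100
  km 2 (Calder, w=10) → cum 110
  km 8 (Ashton, w=90) → cum 200
  km 11 (Granby, w=300) → cum 500  ≥ 356.5 → median here
  km 16 (Fenton, w=150) → cum 650
  km 19 (Brookfield, w=8) → cum 658
  km 20 (Elwood, w=30) → cum 688
  km 29 (Holt, w=25) → cum 713
Optimal location: km 11.

x = 11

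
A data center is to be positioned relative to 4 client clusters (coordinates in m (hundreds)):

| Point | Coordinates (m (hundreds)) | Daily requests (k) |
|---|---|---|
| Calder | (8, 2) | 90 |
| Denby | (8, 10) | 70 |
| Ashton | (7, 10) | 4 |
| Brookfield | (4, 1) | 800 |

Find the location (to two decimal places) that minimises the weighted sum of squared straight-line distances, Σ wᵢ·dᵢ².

(4.68, 1.78)

The minimiser of Σwᵢ‖p−pᵢ‖² is the weighted centroid p* = (Σwᵢpᵢ)/(Σwᵢ).
Σwᵢ = 964.
Σwᵢxᵢ = 90·8 + 70·8 + 4·7 + 800·4 = 4508.
Σwᵢyᵢ = 90·2 + 70·10 + 4·10 + 800·1 = 1720.
x* = 4508/964 = 4.68, y* = 1720/964 = 1.78.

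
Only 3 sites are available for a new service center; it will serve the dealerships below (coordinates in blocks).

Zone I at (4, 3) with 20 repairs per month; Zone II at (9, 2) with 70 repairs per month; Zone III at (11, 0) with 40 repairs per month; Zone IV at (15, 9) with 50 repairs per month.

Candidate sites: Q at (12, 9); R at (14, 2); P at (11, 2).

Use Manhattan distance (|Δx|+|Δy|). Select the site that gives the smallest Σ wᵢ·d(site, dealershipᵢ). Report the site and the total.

Total weighted distance at each candidate:
  Q (12, 9): total = 1530
  R (14, 2): total = 1170
  P (11, 2): total = 930
Minimum is at P with total 930 blocks.

P, total 930 blocks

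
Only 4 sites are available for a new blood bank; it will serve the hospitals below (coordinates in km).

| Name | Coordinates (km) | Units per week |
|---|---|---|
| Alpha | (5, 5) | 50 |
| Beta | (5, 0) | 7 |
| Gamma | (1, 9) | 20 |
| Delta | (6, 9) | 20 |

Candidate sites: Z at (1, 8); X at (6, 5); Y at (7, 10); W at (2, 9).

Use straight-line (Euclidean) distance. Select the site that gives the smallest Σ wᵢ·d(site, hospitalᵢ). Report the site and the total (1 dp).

X, total 293.8 km

Total weighted distance at each candidate:
  Z (1, 8): total = 434.6
  X (6, 5): total = 293.8
  Y (7, 10): total = 490.6
  W (2, 9): total = 416.4
Minimum is at X with total 293.8 km.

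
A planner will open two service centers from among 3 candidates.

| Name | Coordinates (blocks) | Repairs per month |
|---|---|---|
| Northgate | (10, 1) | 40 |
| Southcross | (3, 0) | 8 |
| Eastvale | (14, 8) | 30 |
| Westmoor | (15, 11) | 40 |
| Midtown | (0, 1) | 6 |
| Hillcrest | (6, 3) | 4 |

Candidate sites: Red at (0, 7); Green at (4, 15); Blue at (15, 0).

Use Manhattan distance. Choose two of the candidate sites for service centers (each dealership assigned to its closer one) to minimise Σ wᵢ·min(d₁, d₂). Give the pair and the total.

{Red, Blue}, total 1106

Evaluate every pair (each demand assigned to the nearer of the two):
  {Red, Blue}: total = 1106
  {Green, Blue}: total = 1190
  {Red, Green}: total = 1846
Best pair: {Red, Blue} with total 1106.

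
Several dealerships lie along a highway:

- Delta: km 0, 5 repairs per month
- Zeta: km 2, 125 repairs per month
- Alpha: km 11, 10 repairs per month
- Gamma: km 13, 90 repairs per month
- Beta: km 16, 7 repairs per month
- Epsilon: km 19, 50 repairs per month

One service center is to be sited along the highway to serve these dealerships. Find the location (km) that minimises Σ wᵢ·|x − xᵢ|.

For a sum of weighted absolute distances on a line, the optimum is the weighted median (not the mean). Total weight W = 287; half-weight = 143.5.
Sort by position and accumulate weight:
  km 0 (Delta, w=5) → cum 5
  km 2 (Zeta, w=125) → cum 130
  km 11 (Alpha, w=10) → cum 140
  km 13 (Gamma, w=90) → cum 230  ≥ 143.5 → median here
  km 16 (Beta, w=7) → cum 237
  km 19 (Epsilon, w=50) → cum 287
Optimal location: km 13.

x = 13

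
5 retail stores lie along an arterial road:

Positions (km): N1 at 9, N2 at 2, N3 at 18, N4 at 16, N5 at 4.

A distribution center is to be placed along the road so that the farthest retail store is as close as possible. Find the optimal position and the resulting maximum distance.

The 1-center on a line is the midpoint of the two extreme points: leftmost at 2, rightmost at 18.
Optimal location = (2 + 18)/2 = 10; maximum distance = (18 − 2)/2 = 8.

location 10, max distance 8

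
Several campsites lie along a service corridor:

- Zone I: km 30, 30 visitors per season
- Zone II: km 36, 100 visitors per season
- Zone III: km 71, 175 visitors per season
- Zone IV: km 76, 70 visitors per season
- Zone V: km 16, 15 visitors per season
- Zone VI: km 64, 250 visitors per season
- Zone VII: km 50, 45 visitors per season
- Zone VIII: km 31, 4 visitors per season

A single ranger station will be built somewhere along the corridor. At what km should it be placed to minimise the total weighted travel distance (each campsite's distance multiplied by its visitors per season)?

x = 64

For a sum of weighted absolute distances on a line, the optimum is the weighted median (not the mean). Total weight W = 689; half-weight = 344.5.
Sort by position and accumulate weight:
  km 16 (Zone V, w=15) → cum 15
  km 30 (Zone I, w=30) → cum 45
  km 31 (Zone VIII, w=4) → cum 49
  km 36 (Zone II, w=100) → cum 149
  km 50 (Zone VII, w=45) → cum 194
  km 64 (Zone VI, w=250) → cum 444  ≥ 344.5 → median here
  km 71 (Zone III, w=175) → cum 619
  km 76 (Zone IV, w=70) → cum 689
Optimal location: km 64.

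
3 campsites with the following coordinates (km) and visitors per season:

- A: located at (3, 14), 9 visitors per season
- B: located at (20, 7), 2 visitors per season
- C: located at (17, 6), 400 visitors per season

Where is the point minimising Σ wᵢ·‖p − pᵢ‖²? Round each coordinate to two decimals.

The minimiser of Σwᵢ‖p−pᵢ‖² is the weighted centroid p* = (Σwᵢpᵢ)/(Σwᵢ).
Σwᵢ = 411.
Σwᵢxᵢ = 9·3 + 2·20 + 400·17 = 6867.
Σwᵢyᵢ = 9·14 + 2·7 + 400·6 = 2540.
x* = 6867/411 = 16.71, y* = 2540/411 = 6.18.

(16.71, 6.18)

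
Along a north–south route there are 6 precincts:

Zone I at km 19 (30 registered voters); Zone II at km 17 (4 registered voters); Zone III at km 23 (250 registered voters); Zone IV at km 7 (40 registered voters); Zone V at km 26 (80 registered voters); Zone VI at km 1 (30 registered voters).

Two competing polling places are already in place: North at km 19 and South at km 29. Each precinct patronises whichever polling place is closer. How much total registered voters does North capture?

354

The indifferent point is the midpoint (19+29)/2 = 24; precincts left of it (closer to North at 19) go to North, those right go to South.
  Zone VI at 1 (w=30) → North
  Zone IV at 7 (w=40) → North
  Zone II at 17 (w=4) → North
  Zone I at 19 (w=30) → North
  Zone III at 23 (w=250) → North
  Zone V at 26 (w=80) → South
North captures 354; South captures 80.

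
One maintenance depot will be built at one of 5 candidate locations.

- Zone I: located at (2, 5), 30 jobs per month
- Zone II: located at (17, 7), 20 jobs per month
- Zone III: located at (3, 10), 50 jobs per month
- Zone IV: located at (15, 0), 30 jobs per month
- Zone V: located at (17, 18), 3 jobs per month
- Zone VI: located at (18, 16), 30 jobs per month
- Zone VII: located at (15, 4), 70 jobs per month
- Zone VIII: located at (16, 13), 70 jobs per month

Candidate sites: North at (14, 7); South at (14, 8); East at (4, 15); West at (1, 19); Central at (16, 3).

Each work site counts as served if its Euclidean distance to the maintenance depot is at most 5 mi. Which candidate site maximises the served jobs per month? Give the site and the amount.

Central, covering 120

Coverage radius r = 5 mi; a point is covered iff (Δx)²+(Δy)² ≤ 5² = 25.
  North (14, 7): covers {Zone II, Zone VII} → 90
  South (14, 8): covers {Zone II, Zone VII} → 90
  East (4, 15): covers {none} → 0
  West (1, 19): covers {none} → 0
  Central (16, 3): covers {Zone II, Zone IV, Zone VII} → 120
Maximum coverage at Central: 120 jobs per month.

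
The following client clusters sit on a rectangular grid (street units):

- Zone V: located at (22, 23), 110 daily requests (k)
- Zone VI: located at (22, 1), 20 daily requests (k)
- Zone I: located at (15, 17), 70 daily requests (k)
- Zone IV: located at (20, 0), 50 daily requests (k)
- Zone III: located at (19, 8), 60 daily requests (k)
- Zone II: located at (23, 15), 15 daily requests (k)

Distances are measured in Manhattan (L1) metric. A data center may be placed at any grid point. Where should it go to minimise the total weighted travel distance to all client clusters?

(20, 17)

Manhattan distance separates: Σwᵢ(|x−xᵢ|+|y−yᵢ|) = Σwᵢ|x−xᵢ| + Σwᵢ|y−yᵢ|, so x and y are optimised independently as 1-D weighted medians.
Total weight W = 325; half = 162.5.
x-coordinate, sorted with cumulative weight:
  x=15 (Zone I, w=70) cum 70
  x=19 (Zone III, w=60) cum 130
  x=20 (Zone IV, w=50) cum 180  ← median
  x=22 (Zone V, w=110) cum 290
  x=22 (Zone VI, w=20) cum 310
  x=23 (Zone II, w=15) cum 325
⇒ x* = 20
y-coordinate, sorted with cumulative weight:
  y=0 (Zone IV, w=50) cum 50
  y=1 (Zone VI, w=20) cum 70
  y=8 (Zone III, w=60) cum 130
  y=15 (Zone II, w=15) cum 145
  y=17 (Zone I, w=70) cum 215  ← median
  y=23 (Zone V, w=110) cum 325
⇒ y* = 17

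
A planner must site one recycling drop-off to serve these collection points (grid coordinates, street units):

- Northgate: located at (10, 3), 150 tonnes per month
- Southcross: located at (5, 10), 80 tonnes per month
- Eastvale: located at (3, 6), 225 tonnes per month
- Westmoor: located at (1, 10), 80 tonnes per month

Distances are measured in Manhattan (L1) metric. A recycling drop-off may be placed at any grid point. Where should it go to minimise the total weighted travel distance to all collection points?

Manhattan distance separates: Σwᵢ(|x−xᵢ|+|y−yᵢ|) = Σwᵢ|x−xᵢ| + Σwᵢ|y−yᵢ|, so x and y are optimised independently as 1-D weighted medians.
Total weight W = 535; half = 267.5.
x-coordinate, sorted with cumulative weight:
  x=1 (Westmoor, w=80) cum 80
  x=3 (Eastvale, w=225) cum 305  ← median
  x=5 (Southcross, w=80) cum 385
  x=10 (Northgate, w=150) cum 535
⇒ x* = 3
y-coordinate, sorted with cumulative weight:
  y=3 (Northgate, w=150) cum 150
  y=6 (Eastvale, w=225) cum 375  ← median
  y=10 (Southcross, w=80) cum 455
  y=10 (Westmoor, w=80) cum 535
⇒ y* = 6

(3, 6)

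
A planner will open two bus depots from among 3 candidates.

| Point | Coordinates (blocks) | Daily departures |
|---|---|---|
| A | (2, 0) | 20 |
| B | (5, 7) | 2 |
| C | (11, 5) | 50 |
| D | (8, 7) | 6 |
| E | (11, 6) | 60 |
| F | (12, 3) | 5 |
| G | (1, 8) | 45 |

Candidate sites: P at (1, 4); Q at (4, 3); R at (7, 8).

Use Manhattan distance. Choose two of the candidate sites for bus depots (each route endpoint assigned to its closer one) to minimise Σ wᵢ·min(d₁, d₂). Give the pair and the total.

{P, R}, total 1058

Evaluate every pair (each demand assigned to the nearer of the two):
  {P, R}: total = 1058
  {Q, R}: total = 1138
  {P, Q}: total = 1428
Best pair: {P, R} with total 1058.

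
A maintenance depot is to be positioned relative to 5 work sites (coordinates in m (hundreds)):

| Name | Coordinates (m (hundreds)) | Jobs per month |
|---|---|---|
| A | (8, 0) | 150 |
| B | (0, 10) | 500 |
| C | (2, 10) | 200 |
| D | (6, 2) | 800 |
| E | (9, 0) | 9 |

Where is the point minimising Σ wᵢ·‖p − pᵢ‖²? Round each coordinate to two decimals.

(3.91, 5.18)

The minimiser of Σwᵢ‖p−pᵢ‖² is the weighted centroid p* = (Σwᵢpᵢ)/(Σwᵢ).
Σwᵢ = 1659.
Σwᵢxᵢ = 150·8 + 500·0 + 200·2 + 800·6 + 9·9 = 6481.
Σwᵢyᵢ = 150·0 + 500·10 + 200·10 + 800·2 + 9·0 = 8600.
x* = 6481/1659 = 3.91, y* = 8600/1659 = 5.18.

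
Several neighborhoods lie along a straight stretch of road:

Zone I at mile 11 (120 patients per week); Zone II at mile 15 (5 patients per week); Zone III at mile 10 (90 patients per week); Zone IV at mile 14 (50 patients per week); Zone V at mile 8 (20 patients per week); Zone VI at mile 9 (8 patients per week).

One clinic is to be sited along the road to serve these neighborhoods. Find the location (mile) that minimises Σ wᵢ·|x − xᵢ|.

x = 11

For a sum of weighted absolute distances on a line, the optimum is the weighted median (not the mean). Total weight W = 293; half-weight = 146.5.
Sort by position and accumulate weight:
  mile 8 (Zone V, w=20) → cum 20
  mile 9 (Zone VI, w=8) → cum 28
  mile 10 (Zone III, w=90) → cum 118
  mile 11 (Zone I, w=120) → cum 238  ≥ 146.5 → median here
  mile 14 (Zone IV, w=50) → cum 288
  mile 15 (Zone II, w=5) → cum 293
Optimal location: mile 11.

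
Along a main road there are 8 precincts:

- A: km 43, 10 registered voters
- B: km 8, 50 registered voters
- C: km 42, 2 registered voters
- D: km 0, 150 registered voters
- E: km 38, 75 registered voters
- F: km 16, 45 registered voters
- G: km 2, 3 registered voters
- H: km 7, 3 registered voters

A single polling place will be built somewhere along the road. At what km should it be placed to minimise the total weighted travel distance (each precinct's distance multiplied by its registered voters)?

x = 8

For a sum of weighted absolute distances on a line, the optimum is the weighted median (not the mean). Total weight W = 338; half-weight = 169.
Sort by position and accumulate weight:
  km 0 (D, w=150) → cum 150
  km 2 (G, w=3) → cum 153
  km 7 (H, w=3) → cum 156
  km 8 (B, w=50) → cum 206  ≥ 169 → median here
  km 16 (F, w=45) → cum 251
  km 38 (E, w=75) → cum 326
  km 42 (C, w=2) → cum 328
  km 43 (A, w=10) → cum 338
Optimal location: km 8.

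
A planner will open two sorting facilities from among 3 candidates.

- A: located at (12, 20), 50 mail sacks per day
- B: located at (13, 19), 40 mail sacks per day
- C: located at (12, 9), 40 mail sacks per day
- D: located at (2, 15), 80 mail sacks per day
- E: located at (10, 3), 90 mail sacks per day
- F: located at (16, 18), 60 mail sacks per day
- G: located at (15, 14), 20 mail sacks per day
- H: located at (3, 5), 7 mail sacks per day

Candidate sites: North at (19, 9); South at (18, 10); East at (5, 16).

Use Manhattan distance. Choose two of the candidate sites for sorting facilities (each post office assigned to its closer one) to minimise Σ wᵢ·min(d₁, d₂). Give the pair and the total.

{South, East}, total 3771

Evaluate every pair (each demand assigned to the nearer of the two):
  {South, East}: total = 3771
  {North, East}: total = 3931
  {North, South}: total = 5550
Best pair: {South, East} with total 3771.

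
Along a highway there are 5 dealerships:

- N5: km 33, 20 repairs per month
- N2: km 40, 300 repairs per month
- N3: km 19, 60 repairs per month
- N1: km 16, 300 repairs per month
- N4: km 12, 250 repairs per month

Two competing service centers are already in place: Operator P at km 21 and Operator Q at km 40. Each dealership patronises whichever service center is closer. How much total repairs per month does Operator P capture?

The indifferent point is the midpoint (21+40)/2 = 30.5; dealerships left of it (closer to Operator P at 21) go to Operator P, those right go to Operator Q.
  N4 at 12 (w=250) → Operator P
  N1 at 16 (w=300) → Operator P
  N3 at 19 (w=60) → Operator P
  N5 at 33 (w=20) → Operator Q
  N2 at 40 (w=300) → Operator Q
Operator P captures 610; Operator Q captures 320.

610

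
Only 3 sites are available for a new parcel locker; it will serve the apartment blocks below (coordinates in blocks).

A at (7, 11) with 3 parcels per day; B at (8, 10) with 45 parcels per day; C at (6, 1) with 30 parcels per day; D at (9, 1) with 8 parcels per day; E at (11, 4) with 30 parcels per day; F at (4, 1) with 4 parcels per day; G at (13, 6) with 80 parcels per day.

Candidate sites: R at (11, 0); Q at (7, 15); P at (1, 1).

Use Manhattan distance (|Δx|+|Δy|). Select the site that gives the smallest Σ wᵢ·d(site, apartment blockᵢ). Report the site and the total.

R, total 1626 blocks

Total weighted distance at each candidate:
  R (11, 0): total = 1626
  Q (7, 15): total = 2578
  P (1, 1): total = 2744
Minimum is at R with total 1626 blocks.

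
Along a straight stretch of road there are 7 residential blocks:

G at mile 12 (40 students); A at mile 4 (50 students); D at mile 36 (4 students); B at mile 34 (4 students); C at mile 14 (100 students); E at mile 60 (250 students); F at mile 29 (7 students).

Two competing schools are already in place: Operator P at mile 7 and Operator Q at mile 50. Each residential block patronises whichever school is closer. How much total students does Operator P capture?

The indifferent point is the midpoint (7+50)/2 = 28.5; residential blocks left of it (closer to Operator P at 7) go to Operator P, those right go to Operator Q.
  A at 4 (w=50) → Operator P
  G at 12 (w=40) → Operator P
  C at 14 (w=100) → Operator P
  F at 29 (w=7) → Operator Q
  B at 34 (w=4) → Operator Q
  D at 36 (w=4) → Operator Q
  E at 60 (w=250) → Operator Q
Operator P captures 190; Operator Q captures 265.

190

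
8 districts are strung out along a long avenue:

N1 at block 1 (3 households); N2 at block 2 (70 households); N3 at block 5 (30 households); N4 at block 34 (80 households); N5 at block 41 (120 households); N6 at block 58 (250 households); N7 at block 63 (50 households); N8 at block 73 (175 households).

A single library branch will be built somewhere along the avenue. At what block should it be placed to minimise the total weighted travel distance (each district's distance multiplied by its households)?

For a sum of weighted absolute distances on a line, the optimum is the weighted median (not the mean). Total weight W = 778; half-weight = 389.
Sort by position and accumulate weight:
  block 1 (N1, w=3) → cum 3
  block 2 (N2, w=70) → cum 73
  block 5 (N3, w=30) → cum 103
  block 34 (N4, w=80) → cum 183
  block 41 (N5, w=120) → cum 303
  block 58 (N6, w=250) → cum 553  ≥ 389 → median here
  block 63 (N7, w=50) → cum 603
  block 73 (N8, w=175) → cum 778
Optimal location: block 58.

x = 58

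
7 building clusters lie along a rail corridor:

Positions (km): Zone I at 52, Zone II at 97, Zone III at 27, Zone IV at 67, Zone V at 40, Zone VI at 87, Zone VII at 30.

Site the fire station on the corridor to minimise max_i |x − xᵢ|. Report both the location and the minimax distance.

The 1-center on a line is the midpoint of the two extreme points: leftmost at 27, rightmost at 97.
Optimal location = (27 + 97)/2 = 62; maximum distance = (97 − 27)/2 = 35.

location 62, max distance 35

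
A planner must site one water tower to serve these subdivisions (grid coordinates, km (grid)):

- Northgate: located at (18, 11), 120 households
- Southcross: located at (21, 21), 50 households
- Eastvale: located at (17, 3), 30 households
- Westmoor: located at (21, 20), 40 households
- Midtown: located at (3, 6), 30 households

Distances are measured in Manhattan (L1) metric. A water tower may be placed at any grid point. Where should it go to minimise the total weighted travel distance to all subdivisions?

Manhattan distance separates: Σwᵢ(|x−xᵢ|+|y−yᵢ|) = Σwᵢ|x−xᵢ| + Σwᵢ|y−yᵢ|, so x and y are optimised independently as 1-D weighted medians.
Total weight W = 270; half = 135.
x-coordinate, sorted with cumulative weight:
  x=3 (Midtown, w=30) cum 30
  x=17 (Eastvale, w=30) cum 60
  x=18 (Northgate, w=120) cum 180  ← median
  x=21 (Southcross, w=50) cum 230
  x=21 (Westmoor, w=40) cum 270
⇒ x* = 18
y-coordinate, sorted with cumulative weight:
  y=3 (Eastvale, w=30) cum 30
  y=6 (Midtown, w=30) cum 60
  y=11 (Northgate, w=120) cum 180  ← median
  y=20 (Westmoor, w=40) cum 220
  y=21 (Southcross, w=50) cum 270
⇒ y* = 11

(18, 11)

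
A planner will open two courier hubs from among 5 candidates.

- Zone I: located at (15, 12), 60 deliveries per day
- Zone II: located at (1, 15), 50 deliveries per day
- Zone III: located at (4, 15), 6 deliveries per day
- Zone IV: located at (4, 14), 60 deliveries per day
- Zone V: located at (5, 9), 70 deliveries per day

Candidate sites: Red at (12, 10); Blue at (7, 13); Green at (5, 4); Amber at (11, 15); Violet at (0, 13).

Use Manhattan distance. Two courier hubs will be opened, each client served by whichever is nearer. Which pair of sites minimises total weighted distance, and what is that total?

Evaluate every pair (each demand assigned to the nearer of the two):
  {Red, Violet}: total = 1346
  {Blue, Violet}: total = 1380
  {Red, Blue}: total = 1390
  {Blue, Amber}: total = 1510
  {Amber, Violet}: total = 1536
  {Blue, Green}: total = 1560
  {Green, Amber}: total = 1792
  {Green, Violet}: total = 1796
  {Red, Amber}: total = 1882
  {Red, Green}: total = 2132
Best pair: {Red, Violet} with total 1346.

{Red, Violet}, total 1346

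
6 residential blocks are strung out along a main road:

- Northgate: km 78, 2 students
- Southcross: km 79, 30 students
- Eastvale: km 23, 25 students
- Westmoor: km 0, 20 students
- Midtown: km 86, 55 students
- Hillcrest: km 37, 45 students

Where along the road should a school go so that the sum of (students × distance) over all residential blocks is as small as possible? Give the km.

For a sum of weighted absolute distances on a line, the optimum is the weighted median (not the mean). Total weight W = 177; half-weight = 88.5.
Sort by position and accumulate weight:
  km 0 (Westmoor, w=20) → cum 20
  km 23 (Eastvale, w=25) → cum 45
  km 37 (Hillcrest, w=45) → cum 90  ≥ 88.5 → median here
  km 78 (Northgate, w=2) → cum 92
  km 79 (Southcross, w=30) → cum 122
  km 86 (Midtown, w=55) → cum 177
Optimal location: km 37.

x = 37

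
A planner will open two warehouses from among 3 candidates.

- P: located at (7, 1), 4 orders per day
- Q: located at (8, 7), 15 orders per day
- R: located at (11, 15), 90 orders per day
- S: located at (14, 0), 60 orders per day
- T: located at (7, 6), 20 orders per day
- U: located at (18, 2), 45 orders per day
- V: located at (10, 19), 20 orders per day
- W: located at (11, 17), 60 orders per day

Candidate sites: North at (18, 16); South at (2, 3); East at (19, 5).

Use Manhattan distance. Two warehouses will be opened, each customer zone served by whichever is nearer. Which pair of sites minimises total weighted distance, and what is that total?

Evaluate every pair (each demand assigned to the nearer of the two):
  {North, East}: total = 2719
  {North, South}: total = 3288
  {South, East}: total = 4398
Best pair: {North, East} with total 2719.

{North, East}, total 2719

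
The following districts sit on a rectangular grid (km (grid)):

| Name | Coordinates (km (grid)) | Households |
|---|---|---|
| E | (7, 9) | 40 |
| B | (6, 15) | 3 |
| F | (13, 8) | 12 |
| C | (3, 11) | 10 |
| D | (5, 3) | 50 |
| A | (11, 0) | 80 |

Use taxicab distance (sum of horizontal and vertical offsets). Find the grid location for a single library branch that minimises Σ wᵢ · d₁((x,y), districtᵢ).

(7, 3)

Manhattan distance separates: Σwᵢ(|x−xᵢ|+|y−yᵢ|) = Σwᵢ|x−xᵢ| + Σwᵢ|y−yᵢ|, so x and y are optimised independently as 1-D weighted medians.
Total weight W = 195; half = 97.5.
x-coordinate, sorted with cumulative weight:
  x=3 (C, w=10) cum 10
  x=5 (D, w=50) cum 60
  x=6 (B, w=3) cum 63
  x=7 (E, w=40) cum 103  ← median
  x=11 (A, w=80) cum 183
  x=13 (F, w=12) cum 195
⇒ x* = 7
y-coordinate, sorted with cumulative weight:
  y=0 (A, w=80) cum 80
  y=3 (D, w=50) cum 130  ← median
  y=8 (F, w=12) cum 142
  y=9 (E, w=40) cum 182
  y=11 (C, w=10) cum 192
  y=15 (B, w=3) cum 195
⇒ y* = 3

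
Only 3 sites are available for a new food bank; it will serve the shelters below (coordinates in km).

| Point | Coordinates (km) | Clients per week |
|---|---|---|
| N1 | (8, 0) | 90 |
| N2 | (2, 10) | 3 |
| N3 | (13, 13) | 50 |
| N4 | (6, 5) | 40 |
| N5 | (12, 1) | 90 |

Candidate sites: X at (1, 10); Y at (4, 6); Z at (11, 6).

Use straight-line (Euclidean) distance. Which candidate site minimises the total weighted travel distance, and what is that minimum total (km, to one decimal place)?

Total weighted distance at each candidate:
  X (1, 10): total = 3282.0
  Y (4, 6): total = 2171.0
  Z (11, 6): total = 1660.2
Minimum is at Z with total 1660.2 km.

Z, total 1660.2 km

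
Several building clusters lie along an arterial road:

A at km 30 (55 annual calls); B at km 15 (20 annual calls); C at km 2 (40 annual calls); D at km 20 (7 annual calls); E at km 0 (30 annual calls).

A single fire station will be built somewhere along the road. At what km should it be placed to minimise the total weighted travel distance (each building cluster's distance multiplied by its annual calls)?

For a sum of weighted absolute distances on a line, the optimum is the weighted median (not the mean). Total weight W = 152; half-weight = 76.
Sort by position and accumulate weight:
  km 0 (E, w=30) → cum 30
  km 2 (C, w=40) → cum 70
  km 15 (B, w=20) → cum 90  ≥ 76 → median here
  km 20 (D, w=7) → cum 97
  km 30 (A, w=55) → cum 152
Optimal location: km 15.

x = 15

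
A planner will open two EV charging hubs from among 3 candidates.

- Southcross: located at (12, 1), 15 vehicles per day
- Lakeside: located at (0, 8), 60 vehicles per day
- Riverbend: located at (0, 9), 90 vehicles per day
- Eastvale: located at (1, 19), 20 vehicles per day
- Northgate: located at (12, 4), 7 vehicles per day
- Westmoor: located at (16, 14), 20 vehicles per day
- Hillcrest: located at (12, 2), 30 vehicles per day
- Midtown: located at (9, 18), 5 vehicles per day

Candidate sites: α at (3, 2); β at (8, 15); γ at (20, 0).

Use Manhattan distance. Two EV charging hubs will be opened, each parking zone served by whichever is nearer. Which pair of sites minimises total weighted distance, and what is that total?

{α, β}, total 2357

Evaluate every pair (each demand assigned to the nearer of the two):
  {α, β}: total = 2357
  {α, γ}: total = 2772
  {β, γ}: total = 3099
Best pair: {α, β} with total 2357.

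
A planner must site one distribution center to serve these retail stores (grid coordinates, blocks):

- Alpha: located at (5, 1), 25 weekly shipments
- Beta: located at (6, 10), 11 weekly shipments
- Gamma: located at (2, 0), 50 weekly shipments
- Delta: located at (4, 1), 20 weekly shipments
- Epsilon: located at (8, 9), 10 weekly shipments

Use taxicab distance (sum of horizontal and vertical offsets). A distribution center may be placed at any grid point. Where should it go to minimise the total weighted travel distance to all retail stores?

(4, 1)

Manhattan distance separates: Σwᵢ(|x−xᵢ|+|y−yᵢ|) = Σwᵢ|x−xᵢ| + Σwᵢ|y−yᵢ|, so x and y are optimised independently as 1-D weighted medians.
Total weight W = 116; half = 58.
x-coordinate, sorted with cumulative weight:
  x=2 (Gamma, w=50) cum 50
  x=4 (Delta, w=20) cum 70  ← median
  x=5 (Alpha, w=25) cum 95
  x=6 (Beta, w=11) cum 106
  x=8 (Epsilon, w=10) cum 116
⇒ x* = 4
y-coordinate, sorted with cumulative weight:
  y=0 (Gamma, w=50) cum 50
  y=1 (Alpha, w=25) cum 75  ← median
  y=1 (Delta, w=20) cum 95
  y=9 (Epsilon, w=10) cum 105
  y=10 (Beta, w=11) cum 116
⇒ y* = 1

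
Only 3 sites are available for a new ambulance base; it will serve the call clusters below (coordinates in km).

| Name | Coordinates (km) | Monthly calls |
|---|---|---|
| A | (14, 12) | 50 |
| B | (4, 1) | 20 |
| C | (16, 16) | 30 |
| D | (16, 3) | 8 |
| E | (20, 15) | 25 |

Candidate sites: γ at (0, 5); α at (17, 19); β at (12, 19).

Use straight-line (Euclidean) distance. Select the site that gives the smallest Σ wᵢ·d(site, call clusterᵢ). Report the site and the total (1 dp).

Total weighted distance at each candidate:
  γ (0, 5): total = 2166.3
  α (17, 19): total = 1173.0
  β (12, 19): total = 1263.5
Minimum is at α with total 1173.0 km.

α, total 1173.0 km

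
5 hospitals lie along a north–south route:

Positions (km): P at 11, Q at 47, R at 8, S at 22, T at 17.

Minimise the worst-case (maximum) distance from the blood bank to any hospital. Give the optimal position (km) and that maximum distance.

The 1-center on a line is the midpoint of the two extreme points: leftmost at 8, rightmost at 47.
Optimal location = (8 + 47)/2 = 27.5; maximum distance = (47 − 8)/2 = 19.5.

location 27.5, max distance 19.5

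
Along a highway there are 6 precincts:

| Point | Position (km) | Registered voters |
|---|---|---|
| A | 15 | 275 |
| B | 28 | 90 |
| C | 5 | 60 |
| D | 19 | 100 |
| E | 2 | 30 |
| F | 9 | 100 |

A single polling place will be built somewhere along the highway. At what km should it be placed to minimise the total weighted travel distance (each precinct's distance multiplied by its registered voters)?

For a sum of weighted absolute distances on a line, the optimum is the weighted median (not the mean). Total weight W = 655; half-weight = 327.5.
Sort by position and accumulate weight:
  km 2 (E, w=30) → cum 30
  km 5 (C, w=60) → cum 90
  km 9 (F, w=100) → cum 190
  km 15 (A, w=275) → cum 465  ≥ 327.5 → median here
  km 19 (D, w=100) → cum 565
  km 28 (B, w=90) → cum 655
Optimal location: km 15.

x = 15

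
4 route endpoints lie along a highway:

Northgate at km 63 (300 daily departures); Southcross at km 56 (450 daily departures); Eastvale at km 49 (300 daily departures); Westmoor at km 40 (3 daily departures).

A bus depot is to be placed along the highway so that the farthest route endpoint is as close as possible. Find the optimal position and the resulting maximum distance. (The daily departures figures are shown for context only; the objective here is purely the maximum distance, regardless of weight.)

The 1-center on a line is the midpoint of the two extreme points: leftmost at 40, rightmost at 63.
Optimal location = (40 + 63)/2 = 51.5; maximum distance = (63 − 40)/2 = 11.5.

location 51.5, max distance 11.5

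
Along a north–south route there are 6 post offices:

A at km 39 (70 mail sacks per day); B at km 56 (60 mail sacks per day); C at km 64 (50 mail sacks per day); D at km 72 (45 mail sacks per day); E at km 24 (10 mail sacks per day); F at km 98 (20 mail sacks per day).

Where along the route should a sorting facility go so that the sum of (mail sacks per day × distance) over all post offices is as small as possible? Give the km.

x = 56

For a sum of weighted absolute distances on a line, the optimum is the weighted median (not the mean). Total weight W = 255; half-weight = 127.5.
Sort by position and accumulate weight:
  km 24 (E, w=10) → cum 10
  km 39 (A, w=70) → cum 80
  km 56 (B, w=60) → cum 140  ≥ 127.5 → median here
  km 64 (C, w=50) → cum 190
  km 72 (D, w=45) → cum 235
  km 98 (F, w=20) → cum 255
Optimal location: km 56.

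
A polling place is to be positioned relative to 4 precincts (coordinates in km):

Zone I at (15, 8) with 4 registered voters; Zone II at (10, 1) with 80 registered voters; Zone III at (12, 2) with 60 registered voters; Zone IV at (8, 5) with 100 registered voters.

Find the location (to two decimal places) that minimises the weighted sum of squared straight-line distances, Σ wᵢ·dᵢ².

(9.75, 3.00)

The minimiser of Σwᵢ‖p−pᵢ‖² is the weighted centroid p* = (Σwᵢpᵢ)/(Σwᵢ).
Σwᵢ = 244.
Σwᵢxᵢ = 4·15 + 80·10 + 60·12 + 100·8 = 2380.
Σwᵢyᵢ = 4·8 + 80·1 + 60·2 + 100·5 = 732.
x* = 2380/244 = 9.75, y* = 732/244 = 3.00.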